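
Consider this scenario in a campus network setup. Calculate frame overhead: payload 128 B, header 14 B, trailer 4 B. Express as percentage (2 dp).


Given: payload = 128 B, header = 14 B, trailer = 4 B
Overhead bytes = header + trailer = 14 + 4 = 18
Total frame = payload + overhead = 128 + 18 = 146
Overhead % = 18 / 146 * 100 = 12.3288% -> 12.33% (2 dp)

12.33


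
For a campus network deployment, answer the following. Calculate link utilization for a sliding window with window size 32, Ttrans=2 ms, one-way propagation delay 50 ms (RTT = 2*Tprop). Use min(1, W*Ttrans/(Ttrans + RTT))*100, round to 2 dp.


Given: W = 32, Ttrans = 2 ms, RTT = 100 ms (= 2 * Tprop, Tprop = 50 ms)
Cycle time = Ttrans + RTT = 2 + 100 = 102 ms (first packet sent until its ACK returns)
W * Ttrans = 32 * 2 = 64 ms of sending per cycle
W * Ttrans / (Ttrans + RTT) = 64 / 102 = 0.627451
U = min(1, 0.627451) = 0.627451
U% = 62.75%

62.75


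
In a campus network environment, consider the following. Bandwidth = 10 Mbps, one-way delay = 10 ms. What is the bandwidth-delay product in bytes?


Given: bandwidth = 10 Mbps, delay = 10 ms
BDP in bits = 10 * 10^6 * 10 / 1000
BDP in bits = 100000
BDP in bytes = 100000 / 8 = 12500

12500


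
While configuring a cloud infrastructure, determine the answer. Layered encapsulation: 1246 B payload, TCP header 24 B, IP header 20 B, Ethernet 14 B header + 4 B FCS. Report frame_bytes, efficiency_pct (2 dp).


TCP segment = 1246 + 24 = 1270 B
IP packet = 1270 + 20 = 1290 B
Ethernet frame = 1290 + 14 + 4 = 1308 B
Efficiency = app / frame = 1246 / 1308 = 0.952599 = 95.2599% -> 95.26% (2 dp)

1308, 95.26


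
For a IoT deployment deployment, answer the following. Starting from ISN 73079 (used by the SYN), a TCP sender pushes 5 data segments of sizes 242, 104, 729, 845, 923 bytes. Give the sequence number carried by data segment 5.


The SYN occupies sequence number ISN = 73079, so the first data byte is ISN + 1 = 73080.
SEQ of data segment i = (ISN + 1) + sum of payload sizes of segments 1..i-1.
Segment 1: SEQ = 73080, payload = 242 bytes
Segment 2: SEQ = 73322, payload = 104 bytes
Segment 3: SEQ = 73426, payload = 729 bytes
Segment 4: SEQ = 74155, payload = 845 bytes
Segment 5: SEQ = 75000, payload = 923 bytes
SEQ of segment 5 = 73080 + 242 + 104 + 729 + 845 = 75000

75000


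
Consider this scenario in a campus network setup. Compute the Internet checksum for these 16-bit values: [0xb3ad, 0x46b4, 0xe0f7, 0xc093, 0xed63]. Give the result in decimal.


Given words: [0xb3ad, 0x46b4, 0xe0f7, 0xc093, 0xed63]
Step 1: Sum all words
Raw sum = 45997 + 18100 + 57591 + 49299 + 60771 = 231758
Step 2: Fold carry: (35150 + 3) = 35153
One's complement = ~35153 & 0xFFFF = 30382

30382


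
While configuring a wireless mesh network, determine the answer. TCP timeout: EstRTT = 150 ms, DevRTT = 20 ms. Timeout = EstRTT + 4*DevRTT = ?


Given: EstRTT = 150 ms, DevRTT = 20 ms
Timeout = EstRTT + 4 * DevRTT
4 * DevRTT = 4 * 20 = 80
Timeout = 150 + 80 = 230 ms

230


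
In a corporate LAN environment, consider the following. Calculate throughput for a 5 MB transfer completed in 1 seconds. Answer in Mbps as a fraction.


Given: file = 5 MB, time = 1 s
File in Mb = 5 * 8 = 40 Mb
Throughput = 40 / 1 Mbps
Throughput = 40 Mbps

40


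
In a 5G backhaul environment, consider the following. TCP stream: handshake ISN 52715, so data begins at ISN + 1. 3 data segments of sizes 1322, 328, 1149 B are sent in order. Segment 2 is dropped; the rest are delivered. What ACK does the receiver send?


SYN uses sequence number 52715; first data byte = ISN + 1 = 52716.
Segment 1: SEQ = 52716, len = 1322 B, covers [52716, 54037]
Segment 2: SEQ = 54038, len = 328 B, covers [54038, 54365] [LOST]
Segment 3: SEQ = 54366, len = 1149 B, covers [54366, 55514]
In-order data received: bytes [52716, 54037] (segments 1..1).
Segment 2 missing -> gap begins at byte 54038; later segments buffered out of order.
Cumulative ACK = next expected in-order byte = 52716 + 1322 = 54038

54038


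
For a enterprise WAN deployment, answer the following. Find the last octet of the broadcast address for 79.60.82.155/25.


Given: IP = 79.60.82.155, prefix = /25
Host bits = 32 - 25 = 7
Network last octet = 155 AND mask = 128
Host part size = 2^7 - 1 = 127
Broadcast last octet = 128 OR 127 = 255

255


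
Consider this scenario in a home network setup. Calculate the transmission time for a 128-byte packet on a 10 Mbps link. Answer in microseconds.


Given: packet = 128 bytes, bandwidth = 10 Mbps
Packet in bits = 128 * 8 = 1024 bits
Bandwidth = 10 * 10^6 = 10000000 bps
Time = 1024 / 10000000 seconds
Time in us = 1024 * 10^6 / 10000000 = 102.4

102.4


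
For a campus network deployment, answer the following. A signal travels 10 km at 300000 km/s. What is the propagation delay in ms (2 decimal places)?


Given: distance = 10 km, speed = 300000 km/s
Delay = distance / speed = 10 / 300000 seconds
Delay in ms = 10 * 1000 / 300000
Delay = 0.0333 ms
Rounded to 2 dp = 0.03 ms

0.03


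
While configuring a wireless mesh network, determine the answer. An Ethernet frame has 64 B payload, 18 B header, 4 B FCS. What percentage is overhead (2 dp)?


Given: payload = 64 B, header = 18 B, trailer = 4 B
Overhead bytes = header + trailer = 18 + 4 = 22
Total frame = payload + overhead = 64 + 22 = 86
Overhead % = 22 / 86 * 100 = 25.5814% -> 25.58% (2 dp)

25.58


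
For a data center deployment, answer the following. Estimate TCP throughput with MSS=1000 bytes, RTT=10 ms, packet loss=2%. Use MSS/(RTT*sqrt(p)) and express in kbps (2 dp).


Given: MSS = 1000 bytes, RTT = 10 ms, loss = 2%
RTT in seconds = 10 / 1000 = 0.01
Loss rate = 2% = 0.02
sqrt(loss) = sqrt(0.02) = 0.141421356237
Throughput (bytes/s) = 1000 / (0.01 * 0.141421356237) = 707106.7812
Throughput (kbps) = 707106.7812 * 8 / 1000 = 5656.854249 -> 5656.85 kbps (2 dp)

5656.85


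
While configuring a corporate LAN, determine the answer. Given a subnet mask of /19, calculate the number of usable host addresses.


Given: subnet mask /19
Host bits = 32 - 19 = 13
Total addresses = 2^13 = 8192
Usable hosts = 8192 - 2 (network + broadcast) = 8190

8190


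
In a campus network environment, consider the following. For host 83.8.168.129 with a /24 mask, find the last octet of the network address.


Given: IP = 83.8.168.129, prefix = /24
Subnet mask = 255.255.255.0
Last octet of IP: 129
Last octet of mask: 0
Network last octet = 129 AND 0 = 0

0


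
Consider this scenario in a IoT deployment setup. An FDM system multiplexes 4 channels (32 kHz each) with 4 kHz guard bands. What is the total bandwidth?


Given: 4 channels, 32 kHz each, guard = 4 kHz
Channel bandwidth = 4 * 32 = 128 kHz
Guard bands = 3 gaps * 4 kHz = 12 kHz
Total = 128 + 12 = 140 kHz

140


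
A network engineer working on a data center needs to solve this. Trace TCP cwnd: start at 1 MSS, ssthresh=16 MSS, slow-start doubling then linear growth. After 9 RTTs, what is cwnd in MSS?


RTT 0: cwnd = 1 MSS (initial)
RTT 1: cwnd = 2 MSS (slow start, doubled)
RTT 2: cwnd = 4 MSS (slow start, doubled)
RTT 3: cwnd = 8 MSS (slow start, doubled)
RTT 4: cwnd = 16 MSS (slow start, doubled)
RTT 5: cwnd = 17 MSS (congestion avoidance, +1)
RTT 6: cwnd = 18 MSS (congestion avoidance, +1)
RTT 7: cwnd = 19 MSS (congestion avoidance, +1)
RTT 8: cwnd = 20 MSS (congestion avoidance, +1)
RTT 9: cwnd = 21 MSS (congestion avoidance, +1)

21


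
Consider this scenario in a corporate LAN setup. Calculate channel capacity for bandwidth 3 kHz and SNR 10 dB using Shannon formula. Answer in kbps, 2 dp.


Given: B = 3 kHz, SNR = 10 dB
SNR linear = 10^(10/10) = 10
1 + SNR = 11
log2(11) = 3.4594316186
C = 3 * 1000 * 3.4594316186 = 10378.2949 bps
C = 10.378295 kbps -> 10.38 kbps (2 dp)

10.38


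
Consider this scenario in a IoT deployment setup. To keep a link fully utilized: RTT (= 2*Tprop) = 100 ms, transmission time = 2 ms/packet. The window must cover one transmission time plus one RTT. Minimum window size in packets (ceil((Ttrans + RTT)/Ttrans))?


Given: Ttrans = 2 ms, RTT = 100 ms (= 2 * Tprop, Tprop = 50 ms)
Time until first ACK returns = Ttrans + RTT = 2 + 100 = 102 ms
Need W * Ttrans >= Ttrans + RTT  ->  W >= (Ttrans + RTT) / Ttrans
(Ttrans + RTT) / Ttrans = 102 / 2 = 51
W_min = ceil(51) = 51

51


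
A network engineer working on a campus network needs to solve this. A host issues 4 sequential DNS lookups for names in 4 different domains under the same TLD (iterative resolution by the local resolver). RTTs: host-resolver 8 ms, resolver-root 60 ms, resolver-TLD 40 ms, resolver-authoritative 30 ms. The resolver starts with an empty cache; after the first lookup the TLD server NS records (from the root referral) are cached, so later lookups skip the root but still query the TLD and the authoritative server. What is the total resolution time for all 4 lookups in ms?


Lookup 1 (cold cache): local + root + TLD + auth = 8 + 60 + 40 + 30 = 138 ms
Lookups 2..4 (TLD NS cached -> skip root; new domain -> still ask TLD and auth): local + TLD + auth = 8 + 40 + 30 = 78 ms each
Remaining 3 lookups: 3 * 78 = 234 ms
Total = 138 + 234 = 372 ms

372


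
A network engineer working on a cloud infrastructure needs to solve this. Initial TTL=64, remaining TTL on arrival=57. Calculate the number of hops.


Given: initial TTL = 64, received TTL = 57
Hops = initial TTL - received TTL
Hops = 64 - 57 = 7

7


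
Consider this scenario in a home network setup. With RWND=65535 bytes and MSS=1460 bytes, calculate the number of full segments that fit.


Given: RWND = 65535 bytes, MSS = 1460 bytes
Full segments = floor(RWND / MSS)
Full segments = floor(65535 / 1460)
Full segments = floor(44.887) = 44

44


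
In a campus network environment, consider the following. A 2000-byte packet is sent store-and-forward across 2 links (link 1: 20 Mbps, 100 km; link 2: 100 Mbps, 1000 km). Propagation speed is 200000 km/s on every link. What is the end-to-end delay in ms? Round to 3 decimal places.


Packet = 2000 bytes = 16000 bits. Store-and-forward: sum (t_trans + t_prop) per link.
Link 1: t_trans = 16000/(20*10^6) s = 0.8000 ms; t_prop = 100/200000 s = 0.5000 ms; subtotal = 1.3000 ms
Link 2: t_trans = 16000/(100*10^6) s = 0.1600 ms; t_prop = 1000/200000 s = 5.0000 ms; subtotal = 5.1600 ms
End-to-end = 1.3000 + 5.1600 = 6.4600 ms -> 6.460 ms (3 dp)

6.460


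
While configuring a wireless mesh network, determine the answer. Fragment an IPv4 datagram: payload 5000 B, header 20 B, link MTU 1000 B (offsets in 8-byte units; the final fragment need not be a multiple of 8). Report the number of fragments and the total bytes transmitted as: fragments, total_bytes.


Max data per non-final fragment = floor((MTU - header)/8)*8 = floor((1000 - 20)/8)*8 = floor(980/8)*8 = 976 B
Final fragment needs no 8-byte alignment: it can carry up to MTU - header = 980 B
Non-final fragments needed = ceil((payload - 980) / 976) = ceil(4020/976) = ceil(4.1189) = 5
Number of fragments = 5 + 1 = 6
Fragment sizes (data): 5 * 976 B + 120 B (last, 120 <= 980 OK)
Total bytes sent = payload + n_frags * header = 5000 + 6*20 = 5000 + 120 = 5120 B

6, 5120


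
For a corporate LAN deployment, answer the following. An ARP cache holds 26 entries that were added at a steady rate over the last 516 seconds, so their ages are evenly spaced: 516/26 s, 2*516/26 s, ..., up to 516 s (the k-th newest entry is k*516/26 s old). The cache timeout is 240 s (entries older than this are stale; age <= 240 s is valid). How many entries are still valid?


Ages are k * 516/26 s for k = 1..26 (spacing = 19.8462 s).
Entry k is valid iff k * 516/26 <= 240 iff k <= 26 * 240 / 516 = 12.0930
n_valid = floor(12.0930) = 12
(n_stale = 26 - 12 = 14)

12


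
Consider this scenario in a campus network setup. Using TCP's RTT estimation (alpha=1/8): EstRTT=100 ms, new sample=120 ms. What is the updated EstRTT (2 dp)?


Given: EstRTT = 100 ms, SampleRTT = 120 ms, alpha = 1/8
New EstRTT = (1 - alpha) * EstRTT + alpha * SampleRTT
(7/8) * 100 = 87.5
(1/8) * 120 = 15
New EstRTT = 87.5 + 15 = 102.5 ms -> 102.50 ms (2 dp)

102.50


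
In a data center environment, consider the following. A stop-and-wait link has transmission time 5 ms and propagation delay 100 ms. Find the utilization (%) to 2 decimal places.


Given: Ttrans = 5 ms, Tprop = 100 ms
RTT = 2 * Tprop = 2 * 100 = 200 ms
U = Ttrans / (Ttrans + RTT)
U = 5 / (5 + 200)
U = 5 / 205 = 0.02439
U% = 2.44%

2.44


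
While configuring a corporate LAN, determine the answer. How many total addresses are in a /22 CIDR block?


Given: CIDR prefix /22
Host bits = 32 - 22 = 10
Total addresses = 2^10 = 1024

1024


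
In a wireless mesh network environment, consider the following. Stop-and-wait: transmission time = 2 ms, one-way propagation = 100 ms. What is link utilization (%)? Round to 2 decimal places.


Given: Ttrans = 2 ms, Tprop = 100 ms
RTT = 2 * Tprop = 2 * 100 = 200 ms
U = Ttrans / (Ttrans + RTT)
U = 2 / (2 + 200)
U = 2 / 202 = 0.009901
U% = 0.99%

0.99


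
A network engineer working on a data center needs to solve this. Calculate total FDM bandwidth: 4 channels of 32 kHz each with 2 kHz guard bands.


Given: 4 channels, 32 kHz each, guard = 2 kHz
Channel bandwidth = 4 * 32 = 128 kHz
Guard bands = 3 gaps * 2 kHz = 6 kHz
Total = 128 + 6 = 134 kHz

134


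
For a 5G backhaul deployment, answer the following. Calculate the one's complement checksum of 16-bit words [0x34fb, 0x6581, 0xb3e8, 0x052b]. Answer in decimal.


Given words: [0x34fb, 0x6581, 0xb3e8, 0x052b]
Step 1: Sum all words
Raw sum = 13563 + 25985 + 46056 + 1323 = 86927
Step 2: Fold carry: (21391 + 1) = 21392
One's complement = ~21392 & 0xFFFF = 44143

44143


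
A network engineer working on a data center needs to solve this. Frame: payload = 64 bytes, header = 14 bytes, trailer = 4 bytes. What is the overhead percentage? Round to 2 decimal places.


Given: payload = 64 B, header = 14 B, trailer = 4 B
Overhead bytes = header + trailer = 14 + 4 = 18
Total frame = payload + overhead = 64 + 18 = 82
Overhead % = 18 / 82 * 100 = 21.9512% -> 21.95% (2 dp)

21.95


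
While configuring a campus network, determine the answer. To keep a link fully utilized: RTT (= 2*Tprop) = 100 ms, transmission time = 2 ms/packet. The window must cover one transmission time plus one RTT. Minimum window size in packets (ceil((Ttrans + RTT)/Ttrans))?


Given: Ttrans = 2 ms, RTT = 100 ms (= 2 * Tprop, Tprop = 50 ms)
Time until first ACK returns = Ttrans + RTT = 2 + 100 = 102 ms
Need W * Ttrans >= Ttrans + RTT  ->  W >= (Ttrans + RTT) / Ttrans
(Ttrans + RTT) / Ttrans = 102 / 2 = 51
W_min = ceil(51) = 51

51


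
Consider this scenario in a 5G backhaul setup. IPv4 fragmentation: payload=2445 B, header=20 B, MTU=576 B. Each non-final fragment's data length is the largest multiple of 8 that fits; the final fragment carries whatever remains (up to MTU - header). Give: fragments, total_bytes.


Max data per non-final fragment = floor((MTU - header)/8)*8 = floor((576 - 20)/8)*8 = floor(556/8)*8 = 552 B
Final fragment needs no 8-byte alignment: it can carry up to MTU - header = 556 B
Non-final fragments needed = ceil((payload - 556) / 552) = ceil(1889/552) = ceil(3.4221) = 4
Number of fragments = 4 + 1 = 5
Fragment sizes (data): 4 * 552 B + 237 B (last, 237 <= 556 OK)
Total bytes sent = payload + n_frags * header = 2445 + 5*20 = 2445 + 100 = 2545 B

5, 2545


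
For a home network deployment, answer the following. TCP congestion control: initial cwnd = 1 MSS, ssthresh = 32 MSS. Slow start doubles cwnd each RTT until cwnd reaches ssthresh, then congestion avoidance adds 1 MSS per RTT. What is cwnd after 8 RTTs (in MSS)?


RTT 0: cwnd = 1 MSS (initial)
RTT 1: cwnd = 2 MSS (slow start, doubled)
RTT 2: cwnd = 4 MSS (slow start, doubled)
RTT 3: cwnd = 8 MSS (slow start, doubled)
RTT 4: cwnd = 16 MSS (slow start, doubled)
RTT 5: cwnd = 32 MSS (slow start, doubled)
RTT 6: cwnd = 33 MSS (congestion avoidance, +1)
RTT 7: cwnd = 34 MSS (congestion avoidance, +1)
RTT 8: cwnd = 35 MSS (congestion avoidance, +1)

35


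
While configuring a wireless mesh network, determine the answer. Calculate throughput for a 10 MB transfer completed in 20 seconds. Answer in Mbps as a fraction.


Given: file = 10 MB, time = 20 s
File in Mb = 10 * 8 = 80 Mb
Throughput = 80 / 20 Mbps
Throughput = 4 Mbps

4


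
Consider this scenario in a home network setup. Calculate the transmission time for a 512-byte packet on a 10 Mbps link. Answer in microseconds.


Given: packet = 512 bytes, bandwidth = 10 Mbps
Packet in bits = 512 * 8 = 4096 bits
Bandwidth = 10 * 10^6 = 10000000 bps
Time = 4096 / 10000000 seconds
Time in us = 4096 * 10^6 / 10000000 = 409.6

409.6


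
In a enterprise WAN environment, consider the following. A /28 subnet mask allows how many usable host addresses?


Given: subnet mask /28
Host bits = 32 - 28 = 4
Total addresses = 2^4 = 16
Usable hosts = 16 - 2 (network + broadcast) = 14

14


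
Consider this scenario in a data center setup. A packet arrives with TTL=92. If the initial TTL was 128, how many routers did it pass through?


Given: initial TTL = 128, received TTL = 92
Hops = initial TTL - received TTL
Hops = 128 - 92 = 36

36


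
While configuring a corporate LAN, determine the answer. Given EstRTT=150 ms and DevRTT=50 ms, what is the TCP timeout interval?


Given: EstRTT = 150 ms, DevRTT = 50 ms
Timeout = EstRTT + 4 * DevRTT
4 * DevRTT = 4 * 50 = 200
Timeout = 150 + 200 = 350 ms

350


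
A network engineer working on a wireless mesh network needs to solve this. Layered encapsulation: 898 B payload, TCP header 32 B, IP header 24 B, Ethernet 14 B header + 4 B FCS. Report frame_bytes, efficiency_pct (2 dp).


TCP segment = 898 + 32 = 930 B
IP packet = 930 + 24 = 954 B
Ethernet frame = 954 + 14 + 4 = 972 B
Efficiency = app / frame = 898 / 972 = 0.923868 = 92.3868% -> 92.39% (2 dp)

972, 92.39


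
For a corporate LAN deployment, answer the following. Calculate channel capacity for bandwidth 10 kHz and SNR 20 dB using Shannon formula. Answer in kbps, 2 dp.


Given: B = 10 kHz, SNR = 20 dB
SNR linear = 10^(20/10) = 100
1 + SNR = 101
log2(101) = 6.6582114828
C = 10 * 1000 * 6.6582114828 = 66582.1148 bps
C = 66.582115 kbps -> 66.58 kbps (2 dp)

66.58


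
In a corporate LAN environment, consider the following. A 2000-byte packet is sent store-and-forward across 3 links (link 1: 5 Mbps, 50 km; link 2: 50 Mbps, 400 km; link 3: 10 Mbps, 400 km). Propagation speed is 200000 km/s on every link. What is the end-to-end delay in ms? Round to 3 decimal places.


Packet = 2000 bytes = 16000 bits. Store-and-forward: sum (t_trans + t_prop) per link.
Link 1: t_trans = 16000/(5*10^6) s = 3.2000 ms; t_prop = 50/200000 s = 0.2500 ms; subtotal = 3.4500 ms
Link 2: t_trans = 16000/(50*10^6) s = 0.3200 ms; t_prop = 400/200000 s = 2.0000 ms; subtotal = 2.3200 ms
Link 3: t_trans = 16000/(10*10^6) s = 1.6000 ms; t_prop = 400/200000 s = 2.0000 ms; subtotal = 3.6000 ms
End-to-end = 3.4500 + 2.3200 + 3.6000 = 9.3700 ms -> 9.370 ms (3 dp)

9.370


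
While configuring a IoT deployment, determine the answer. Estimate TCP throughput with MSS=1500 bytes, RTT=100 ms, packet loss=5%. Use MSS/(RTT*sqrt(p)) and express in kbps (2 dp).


Given: MSS = 1500 bytes, RTT = 100 ms, loss = 5%
RTT in seconds = 100 / 1000 = 0.1
Loss rate = 5% = 0.05
sqrt(loss) = sqrt(0.05) = 0.223606797750
Throughput (bytes/s) = 1500 / (0.1 * 0.223606797750) = 67082.0393
Throughput (kbps) = 67082.0393 * 8 / 1000 = 536.656315 -> 536.66 kbps (2 dp)

536.66


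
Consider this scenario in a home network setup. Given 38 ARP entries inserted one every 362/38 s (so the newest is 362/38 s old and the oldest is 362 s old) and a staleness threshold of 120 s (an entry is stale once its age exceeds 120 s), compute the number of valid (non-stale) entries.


Ages are k * 362/38 s for k = 1..38 (spacing = 9.5263 s).
Entry k is valid iff k * 362/38 <= 120 iff k <= 38 * 120 / 362 = 12.5967
n_valid = floor(12.5967) = 12
(n_stale = 38 - 12 = 26)

12


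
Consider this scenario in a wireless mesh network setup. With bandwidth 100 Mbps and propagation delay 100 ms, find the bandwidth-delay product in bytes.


Given: bandwidth = 100 Mbps, delay = 100 ms
BDP in bits = 100 * 10^6 * 100 / 1000
BDP in bits = 10000000
BDP in bytes = 10000000 / 8 = 1250000

1250000


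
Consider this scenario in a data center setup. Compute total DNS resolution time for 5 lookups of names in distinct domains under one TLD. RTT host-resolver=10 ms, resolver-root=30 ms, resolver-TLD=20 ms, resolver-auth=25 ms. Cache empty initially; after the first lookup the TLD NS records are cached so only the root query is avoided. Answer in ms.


Lookup 1 (cold cache): local + root + TLD + auth = 10 + 30 + 20 + 25 = 85 ms
Lookups 2..5 (TLD NS cached -> skip root; new domain -> still ask TLD and auth): local + TLD + auth = 10 + 20 + 25 = 55 ms each
Remaining 4 lookups: 4 * 55 = 220 ms
Total = 85 + 220 = 305 ms

305


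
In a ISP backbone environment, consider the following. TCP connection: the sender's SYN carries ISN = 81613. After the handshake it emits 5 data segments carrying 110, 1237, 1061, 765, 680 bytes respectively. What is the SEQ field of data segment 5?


The SYN occupies sequence number ISN = 81613, so the first data byte is ISN + 1 = 81614.
SEQ of data segment i = (ISN + 1) + sum of payload sizes of segments 1..i-1.
Segment 1: SEQ = 81614, payload = 110 bytes
Segment 2: SEQ = 81724, payload = 1237 bytes
Segment 3: SEQ = 82961, payload = 1061 bytes
Segment 4: SEQ = 84022, payload = 765 bytes
Segment 5: SEQ = 84787, payload = 680 bytes
SEQ of segment 5 = 81614 + 110 + 1237 + 1061 + 765 = 84787

84787


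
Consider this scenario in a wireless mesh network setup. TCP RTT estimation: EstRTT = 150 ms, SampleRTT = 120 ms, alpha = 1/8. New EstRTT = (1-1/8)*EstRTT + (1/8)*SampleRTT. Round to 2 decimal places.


Given: EstRTT = 150 ms, SampleRTT = 120 ms, alpha = 1/8
New EstRTT = (1 - alpha) * EstRTT + alpha * SampleRTT
(7/8) * 150 = 131.25
(1/8) * 120 = 15
New EstRTT = 131.25 + 15 = 146.25 ms -> 146.25 ms (2 dp)

146.25


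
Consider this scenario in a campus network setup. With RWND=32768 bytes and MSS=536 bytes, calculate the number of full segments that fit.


Given: RWND = 32768 bytes, MSS = 536 bytes
Full segments = floor(RWND / MSS)
Full segments = floor(32768 / 536)
Full segments = floor(61.1343) = 61

61


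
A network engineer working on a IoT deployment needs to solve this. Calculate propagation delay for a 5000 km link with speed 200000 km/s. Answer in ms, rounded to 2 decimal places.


Given: distance = 5000 km, speed = 200000 km/s
Delay = distance / speed = 5000 / 200000 seconds
Delay in ms = 5000 * 1000 / 200000
Delay = 25.0000 ms
Rounded to 2 dp = 25.00 ms

25.00


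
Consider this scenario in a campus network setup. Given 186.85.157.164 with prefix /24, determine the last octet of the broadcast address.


Given: IP = 186.85.157.164, prefix = /24
Host bits = 32 - 24 = 8
Network last octet = 164 AND mask = 0
Host part size = 2^8 - 1 = 255
Broadcast last octet = 0 OR 255 = 255

255


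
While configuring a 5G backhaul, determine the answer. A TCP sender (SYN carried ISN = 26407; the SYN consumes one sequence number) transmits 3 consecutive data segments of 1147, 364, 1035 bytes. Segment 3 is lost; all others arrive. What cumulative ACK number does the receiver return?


SYN uses sequence number 26407; first data byte = ISN + 1 = 26408.
Segment 1: SEQ = 26408, len = 1147 B, covers [26408, 27554]
Segment 2: SEQ = 27555, len = 364 B, covers [27555, 27918]
Segment 3: SEQ = 27919, len = 1035 B, covers [27919, 28953] [LOST]
In-order data received: bytes [26408, 27918] (segments 1..2).
Segment 3 missing -> gap begins at byte 27919.
Cumulative ACK = next expected in-order byte = 26408 + 1147 + 364 = 27919

27919


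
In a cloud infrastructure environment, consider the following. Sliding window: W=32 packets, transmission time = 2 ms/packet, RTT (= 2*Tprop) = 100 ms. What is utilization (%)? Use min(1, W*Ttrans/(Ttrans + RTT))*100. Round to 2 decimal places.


Given: W = 32, Ttrans = 2 ms, RTT = 100 ms (= 2 * Tprop, Tprop = 50 ms)
Cycle time = Ttrans + RTT = 2 + 100 = 102 ms (first packet sent until its ACK returns)
W * Ttrans = 32 * 2 = 64 ms of sending per cycle
W * Ttrans / (Ttrans + RTT) = 64 / 102 = 0.627451
U = min(1, 0.627451) = 0.627451
U% = 62.75%

62.75


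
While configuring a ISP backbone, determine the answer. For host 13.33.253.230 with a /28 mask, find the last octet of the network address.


Given: IP = 13.33.253.230, prefix = /28
Subnet mask = 255.255.255.240
Last octet of IP: 230
Last octet of mask: 240
Network last octet = 230 AND 240 = 224

224


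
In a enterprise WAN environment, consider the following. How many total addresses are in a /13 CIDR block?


Given: CIDR prefix /13
Host bits = 32 - 13 = 19
Total addresses = 2^19 = 524288

524288


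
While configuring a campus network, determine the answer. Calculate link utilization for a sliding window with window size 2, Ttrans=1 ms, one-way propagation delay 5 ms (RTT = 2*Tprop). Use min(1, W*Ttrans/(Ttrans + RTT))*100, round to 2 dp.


Given: W = 2, Ttrans = 1 ms, RTT = 10 ms (= 2 * Tprop, Tprop = 5 ms)
Cycle time = Ttrans + RTT = 1 + 10 = 11 ms (first packet sent until its ACK returns)
W * Ttrans = 2 * 1 = 2 ms of sending per cycle
W * Ttrans / (Ttrans + RTT) = 2 / 11 = 0.181818
U = min(1, 0.181818) = 0.181818
U% = 18.18%

18.18


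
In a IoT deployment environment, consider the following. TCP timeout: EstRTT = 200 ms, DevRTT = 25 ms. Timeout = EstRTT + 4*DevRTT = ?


Given: EstRTT = 200 ms, DevRTT = 25 ms
Timeout = EstRTT + 4 * DevRTT
4 * DevRTT = 4 * 25 = 100
Timeout = 200 + 100 = 300 ms

300


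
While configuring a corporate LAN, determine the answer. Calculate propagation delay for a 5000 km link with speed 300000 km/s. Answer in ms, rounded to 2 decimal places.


Given: distance = 5000 km, speed = 300000 km/s
Delay = distance / speed = 5000 / 300000 seconds
Delay in ms = 5000 * 1000 / 300000
Delay = 16.6667 ms
Rounded to 2 dp = 16.67 ms

16.67


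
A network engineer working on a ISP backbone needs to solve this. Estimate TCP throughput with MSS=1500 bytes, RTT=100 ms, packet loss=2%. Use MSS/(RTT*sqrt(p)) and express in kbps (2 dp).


Given: MSS = 1500 bytes, RTT = 100 ms, loss = 2%
RTT in seconds = 100 / 1000 = 0.1
Loss rate = 2% = 0.02
sqrt(loss) = sqrt(0.02) = 0.141421356237
Throughput (bytes/s) = 1500 / (0.1 * 0.141421356237) = 106066.0172
Throughput (kbps) = 106066.0172 * 8 / 1000 = 848.528137 -> 848.53 kbps (2 dp)

848.53


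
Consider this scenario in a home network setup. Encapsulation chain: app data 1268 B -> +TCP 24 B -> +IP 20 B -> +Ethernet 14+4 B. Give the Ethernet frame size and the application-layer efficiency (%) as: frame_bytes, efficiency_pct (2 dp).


TCP segment = 1268 + 24 = 1292 B
IP packet = 1292 + 20 = 1312 B
Ethernet frame = 1312 + 14 + 4 = 1330 B
Efficiency = app / frame = 1268 / 1330 = 0.953383 = 95.3383% -> 95.34% (2 dp)

1330, 95.34


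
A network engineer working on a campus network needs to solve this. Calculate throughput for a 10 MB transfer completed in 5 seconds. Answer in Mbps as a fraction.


Given: file = 10 MB, time = 5 s
File in Mb = 10 * 8 = 80 Mb
Throughput = 80 / 5 Mbps
Throughput = 16 Mbps

16


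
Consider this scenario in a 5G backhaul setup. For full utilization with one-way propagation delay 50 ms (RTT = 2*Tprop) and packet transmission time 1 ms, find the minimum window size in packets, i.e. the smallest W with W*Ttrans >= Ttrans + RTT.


Given: Ttrans = 1 ms, RTT = 100 ms (= 2 * Tprop, Tprop = 50 ms)
Time until first ACK returns = Ttrans + RTT = 1 + 100 = 101 ms
Need W * Ttrans >= Ttrans + RTT  ->  W >= (Ttrans + RTT) / Ttrans
(Ttrans + RTT) / Ttrans = 101 / 1 = 101
W_min = ceil(101) = 101

101


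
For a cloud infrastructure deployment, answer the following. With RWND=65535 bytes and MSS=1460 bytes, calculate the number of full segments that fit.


Given: RWND = 65535 bytes, MSS = 1460 bytes
Full segments = floor(RWND / MSS)
Full segments = floor(65535 / 1460)
Full segments = floor(44.887) = 44

44


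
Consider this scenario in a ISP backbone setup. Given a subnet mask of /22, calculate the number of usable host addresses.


Given: subnet mask /22
Host bits = 32 - 22 = 10
Total addresses = 2^10 = 1024
Usable hosts = 1024 - 2 (network + broadcast) = 1022

1022


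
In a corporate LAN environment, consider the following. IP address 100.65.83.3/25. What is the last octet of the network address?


Given: IP = 100.65.83.3, prefix = /25
Subnet mask = 255.255.255.128
Last octet of IP: 3
Last octet of mask: 128
Network last octet = 3 AND 128 = 0

0


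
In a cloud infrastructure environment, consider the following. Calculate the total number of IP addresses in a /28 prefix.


Given: CIDR prefix /28
Host bits = 32 - 28 = 4
Total addresses = 2^4 = 16

16


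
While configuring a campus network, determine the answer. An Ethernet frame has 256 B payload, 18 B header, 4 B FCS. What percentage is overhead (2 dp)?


Given: payload = 256 B, header = 18 B, trailer = 4 B
Overhead bytes = header + trailer = 18 + 4 = 22
Total frame = payload + overhead = 256 + 22 = 278
Overhead % = 22 / 278 * 100 = 7.9137% -> 7.91% (2 dp)

7.91


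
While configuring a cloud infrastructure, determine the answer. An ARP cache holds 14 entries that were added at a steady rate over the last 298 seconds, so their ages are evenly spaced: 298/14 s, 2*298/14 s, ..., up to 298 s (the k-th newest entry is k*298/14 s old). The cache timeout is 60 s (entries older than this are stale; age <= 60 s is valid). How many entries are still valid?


Ages are k * 298/14 s for k = 1..14 (spacing = 21.2857 s).
Entry k is valid iff k * 298/14 <= 60 iff k <= 14 * 60 / 298 = 2.8188
n_valid = floor(2.8188) = 2
(n_stale = 14 - 2 = 12)

2


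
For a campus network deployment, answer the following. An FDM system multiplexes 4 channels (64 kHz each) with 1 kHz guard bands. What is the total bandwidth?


Given: 4 channels, 64 kHz each, guard = 1 kHz
Channel bandwidth = 4 * 64 = 256 kHz
Guard bands = 3 gaps * 1 kHz = 3 kHz
Total = 256 + 3 = 259 kHz

259


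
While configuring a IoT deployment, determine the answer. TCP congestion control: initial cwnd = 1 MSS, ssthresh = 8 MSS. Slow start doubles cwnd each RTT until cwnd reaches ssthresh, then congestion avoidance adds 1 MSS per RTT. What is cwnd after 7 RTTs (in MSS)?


RTT 0: cwnd = 1 MSS (initial)
RTT 1: cwnd = 2 MSS (slow start, doubled)
RTT 2: cwnd = 4 MSS (slow start, doubled)
RTT 3: cwnd = 8 MSS (slow start, doubled)
RTT 4: cwnd = 9 MSS (congestion avoidance, +1)
RTT 5: cwnd = 10 MSS (congestion avoidance, +1)
RTT 6: cwnd = 11 MSS (congestion avoidance, +1)
RTT 7: cwnd = 12 MSS (congestion avoidance, +1)

12


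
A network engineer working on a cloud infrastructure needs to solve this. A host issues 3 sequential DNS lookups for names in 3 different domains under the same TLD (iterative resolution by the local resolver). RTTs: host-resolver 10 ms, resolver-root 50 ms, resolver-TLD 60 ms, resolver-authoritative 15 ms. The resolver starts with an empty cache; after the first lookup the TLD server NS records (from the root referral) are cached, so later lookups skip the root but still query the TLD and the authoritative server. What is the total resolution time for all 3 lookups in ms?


Lookup 1 (cold cache): local + root + TLD + auth = 10 + 50 + 60 + 15 = 135 ms
Lookups 2..3 (TLD NS cached -> skip root; new domain -> still ask TLD and auth): local + TLD + auth = 10 + 60 + 15 = 85 ms each
Remaining 2 lookups: 2 * 85 = 170 ms
Total = 135 + 170 = 305 ms

305


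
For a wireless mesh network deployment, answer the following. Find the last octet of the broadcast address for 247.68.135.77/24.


Given: IP = 247.68.135.77, prefix = /24
Host bits = 32 - 24 = 8
Network last octet = 77 AND mask = 0
Host part size = 2^8 - 1 = 255
Broadcast last octet = 0 OR 255 = 255

255


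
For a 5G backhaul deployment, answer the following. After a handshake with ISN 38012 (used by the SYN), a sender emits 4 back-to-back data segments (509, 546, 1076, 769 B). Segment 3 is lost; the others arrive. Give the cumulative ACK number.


SYN uses sequence number 38012; first data byte = ISN + 1 = 38013.
Segment 1: SEQ = 38013, len = 509 B, covers [38013, 38521]
Segment 2: SEQ = 38522, len = 546 B, covers [38522, 39067]
Segment 3: SEQ = 39068, len = 1076 B, covers [39068, 40143] [LOST]
Segment 4: SEQ = 40144, len = 769 B, covers [40144, 40912]
In-order data received: bytes [38013, 39067] (segments 1..2).
Segment 3 missing -> gap begins at byte 39068; later segments buffered out of order.
Cumulative ACK = next expected in-order byte = 38013 + 509 + 546 = 39068

39068


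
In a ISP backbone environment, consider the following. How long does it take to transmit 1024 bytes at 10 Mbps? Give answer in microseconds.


Given: packet = 1024 bytes, bandwidth = 10 Mbps
Packet in bits = 1024 * 8 = 8192 bits
Bandwidth = 10 * 10^6 = 10000000 bps
Time = 8192 / 10000000 seconds
Time in us = 8192 * 10^6 / 10000000 = 819.2

819.2


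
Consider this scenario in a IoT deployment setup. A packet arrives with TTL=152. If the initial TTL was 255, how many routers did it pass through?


Given: initial TTL = 255, received TTL = 152
Hops = initial TTL - received TTL
Hops = 255 - 152 = 103

103


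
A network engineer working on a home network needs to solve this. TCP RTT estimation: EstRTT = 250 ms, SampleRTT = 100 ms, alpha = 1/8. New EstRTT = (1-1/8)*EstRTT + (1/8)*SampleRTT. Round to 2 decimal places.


Given: EstRTT = 250 ms, SampleRTT = 100 ms, alpha = 1/8
New EstRTT = (1 - alpha) * EstRTT + alpha * SampleRTT
(7/8) * 250 = 218.75
(1/8) * 100 = 12.5
New EstRTT = 218.75 + 12.5 = 231.25 ms -> 231.25 ms (2 dp)

231.25


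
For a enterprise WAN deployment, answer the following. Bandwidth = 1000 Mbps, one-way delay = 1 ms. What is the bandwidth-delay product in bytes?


Given: bandwidth = 1000 Mbps, delay = 1 ms
BDP in bits = 1000 * 10^6 * 1 / 1000
BDP in bits = 1000000
BDP in bytes = 1000000 / 8 = 125000

125000


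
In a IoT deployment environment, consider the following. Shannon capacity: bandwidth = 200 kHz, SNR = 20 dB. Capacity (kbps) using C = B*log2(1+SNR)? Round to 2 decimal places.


Given: B = 200 kHz, SNR = 20 dB
SNR linear = 10^(20/10) = 100
1 + SNR = 101
log2(101) = 6.6582114828
C = 200 * 1000 * 6.6582114828 = 1331642.2966 bps
C = 1331.642297 kbps -> 1331.64 kbps (2 dp)

1331.64


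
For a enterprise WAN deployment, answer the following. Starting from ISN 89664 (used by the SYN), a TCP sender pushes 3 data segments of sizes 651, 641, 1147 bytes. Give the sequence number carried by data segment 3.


The SYN occupies sequence number ISN = 89664, so the first data byte is ISN + 1 = 89665.
SEQ of data segment i = (ISN + 1) + sum of payload sizes of segments 1..i-1.
Segment 1: SEQ = 89665, payload = 651 bytes
Segment 2: SEQ = 90316, payload = 641 bytes
Segment 3: SEQ = 90957, payload = 1147 bytes
SEQ of segment 3 = 89665 + 651 + 641 = 90957

90957


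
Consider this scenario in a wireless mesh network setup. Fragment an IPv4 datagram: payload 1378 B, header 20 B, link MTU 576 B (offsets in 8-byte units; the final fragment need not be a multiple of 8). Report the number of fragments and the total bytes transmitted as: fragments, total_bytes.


Max data per non-final fragment = floor((MTU - header)/8)*8 = floor((576 - 20)/8)*8 = floor(556/8)*8 = 552 B
Final fragment needs no 8-byte alignment: it can carry up to MTU - header = 556 B
Non-final fragments needed = ceil((payload - 556) / 552) = ceil(822/552) = ceil(1.4891) = 2
Number of fragments = 2 + 1 = 3
Fragment sizes (data): 2 * 552 B + 274 B (last, 274 <= 556 OK)
Total bytes sent = payload + n_frags * header = 1378 + 3*20 = 1378 + 60 = 1438 B

3, 1438


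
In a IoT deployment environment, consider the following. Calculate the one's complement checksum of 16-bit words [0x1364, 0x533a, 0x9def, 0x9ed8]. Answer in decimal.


Given words: [0x1364, 0x533a, 0x9def, 0x9ed8]
Step 1: Sum all words
Raw sum = 4964 + 21306 + 40431 + 40664 = 107365
Step 2: Fold carry: (41829 + 1) = 41830
One's complement = ~41830 & 0xFFFF = 23705

23705


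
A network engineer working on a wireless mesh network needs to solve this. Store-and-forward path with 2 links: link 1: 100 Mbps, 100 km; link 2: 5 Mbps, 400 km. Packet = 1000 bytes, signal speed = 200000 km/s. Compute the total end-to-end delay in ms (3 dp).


Packet = 1000 bytes = 8000 bits. Store-and-forward: sum (t_trans + t_prop) per link.
Link 1: t_trans = 8000/(100*10^6) s = 0.0800 ms; t_prop = 100/200000 s = 0.5000 ms; subtotal = 0.5800 ms
Link 2: t_trans = 8000/(5*10^6) s = 1.6000 ms; t_prop = 400/200000 s = 2.0000 ms; subtotal = 3.6000 ms
End-to-end = 0.5800 + 3.6000 = 4.1800 ms -> 4.180 ms (3 dp)

4.180


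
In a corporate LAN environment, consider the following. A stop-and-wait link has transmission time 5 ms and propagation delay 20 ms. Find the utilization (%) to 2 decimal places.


Given: Ttrans = 5 ms, Tprop = 20 ms
RTT = 2 * Tprop = 2 * 20 = 40 ms
U = Ttrans / (Ttrans + RTT)
U = 5 / (5 + 40)
U = 5 / 45 = 0.111111
U% = 11.11%

11.11


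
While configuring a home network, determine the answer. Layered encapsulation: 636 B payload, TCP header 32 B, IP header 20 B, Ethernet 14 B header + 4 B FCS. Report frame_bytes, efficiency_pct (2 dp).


TCP segment = 636 + 32 = 668 B
IP packet = 668 + 20 = 688 B
Ethernet frame = 688 + 14 + 4 = 706 B
Efficiency = app / frame = 636 / 706 = 0.900850 = 90.0850% -> 90.08% (2 dp)

706, 90.08


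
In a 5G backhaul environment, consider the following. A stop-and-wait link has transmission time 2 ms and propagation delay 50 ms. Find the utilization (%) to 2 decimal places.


Given: Ttrans = 2 ms, Tprop = 50 ms
RTT = 2 * Tprop = 2 * 50 = 100 ms
U = Ttrans / (Ttrans + RTT)
U = 2 / (2 + 100)
U = 2 / 102 = 0.019608
U% = 1.96%

1.96


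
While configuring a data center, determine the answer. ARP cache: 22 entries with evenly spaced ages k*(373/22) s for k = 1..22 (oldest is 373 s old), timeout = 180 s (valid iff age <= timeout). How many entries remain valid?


Ages are k * 373/22 s for k = 1..22 (spacing = 16.9545 s).
Entry k is valid iff k * 373/22 <= 180 iff k <= 22 * 180 / 373 = 10.6166
n_valid = floor(10.6166) = 10
(n_stale = 22 - 10 = 12)

10


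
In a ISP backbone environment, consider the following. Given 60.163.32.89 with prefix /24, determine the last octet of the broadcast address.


Given: IP = 60.163.32.89, prefix = /24
Host bits = 32 - 24 = 8
Network last octet = 89 AND mask = 0
Host part size = 2^8 - 1 = 255
Broadcast last octet = 0 OR 255 = 255

255


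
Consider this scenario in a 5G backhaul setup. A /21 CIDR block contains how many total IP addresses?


Given: CIDR prefix /21
Host bits = 32 - 21 = 11
Total addresses = 2^11 = 2048

2048


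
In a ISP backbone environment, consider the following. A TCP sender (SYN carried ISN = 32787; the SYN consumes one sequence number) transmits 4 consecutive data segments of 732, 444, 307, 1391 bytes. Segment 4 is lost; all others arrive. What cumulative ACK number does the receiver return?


SYN uses sequence number 32787; first data byte = ISN + 1 = 32788.
Segment 1: SEQ = 32788, len = 732 B, covers [32788, 33519]
Segment 2: SEQ = 33520, len = 444 B, covers [33520, 33963]
Segment 3: SEQ = 33964, len = 307 B, covers [33964, 34270]
Segment 4: SEQ = 34271, len = 1391 B, covers [34271, 35661] [LOST]
In-order data received: bytes [32788, 34270] (segments 1..3).
Segment 4 missing -> gap begins at byte 34271.
Cumulative ACK = next expected in-order byte = 32788 + 732 + 444 + 307 = 34271

34271


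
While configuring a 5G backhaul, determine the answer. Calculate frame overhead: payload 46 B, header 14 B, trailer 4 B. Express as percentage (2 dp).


Given: payload = 46 B, header = 14 B, trailer = 4 B
Overhead bytes = header + trailer = 14 + 4 = 18
Total frame = payload + overhead = 46 + 18 = 64
Overhead % = 18 / 64 * 100 = 28.1250% -> 28.13% (2 dp)

28.13
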